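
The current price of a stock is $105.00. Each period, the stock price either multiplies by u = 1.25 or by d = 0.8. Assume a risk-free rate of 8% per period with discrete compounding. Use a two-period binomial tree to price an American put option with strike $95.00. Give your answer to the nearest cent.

$3.85

Risk-neutral probability p = (1 + 0.08 − 0.8)/(1.25 − 0.8) = 0.2800/0.4500 = 0.6222
Terminal stock prices: S_uu = 164.1, S_ud = 105, S_dd = 67.2
Terminal payoffs (K − S): max(-69.06, 0) = 0, max(-10, 0) = 0, max(27.8, 0) = 27.8
Node u (S = 131.2): continuation = 1/1.08·[0.6222·0.0000 + 0.3778·0.0000] = 0.0000; exercise value = 0.0000 ≤ continuation, so V_u = 0.0000
Node d (S = 84): continuation = 1/1.08·[0.6222·0.0000 + 0.3778·27.8000] = 9.7243; exercise value = 11.0000 > continuation, so V_d = 11.0000 (exercise)
Node 0 (S = 105): continuation = 1/1.08·[0.6222·0.0000 + 0.3778·11.0000] = 3.8477; exercise value = 0.0000 ≤ continuation, so V_0 = 3.8477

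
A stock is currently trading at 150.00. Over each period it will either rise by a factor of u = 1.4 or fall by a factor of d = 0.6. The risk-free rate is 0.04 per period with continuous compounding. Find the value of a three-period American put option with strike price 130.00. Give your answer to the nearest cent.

Risk-neutral probability p = (e^0.04 − 0.6)/(1.4 − 0.6) = 0.4408/0.8000 = 0.5510
Terminal stock prices: S_uuu = 411.6, S_uud = 176.4, S_udd = 75.6, S_ddd = 32.4
Terminal payoffs (K − S): max(-281.6, 0) = 0, max(-46.4, 0) = 0, max(54.4, 0) = 54.4, max(97.6, 0) = 97.6
Node uu (S = 294): continuation = e^(−0.04)·[0.5510·0.0000 + 0.4490·0.0000] = 0.0000; exercise value = 0.0000 ≤ continuation, so V_uu = 0.0000
Node ud (S = 126): continuation = e^(−0.04)·[0.5510·0.0000 + 0.4490·54.4000] = 23.4672; exercise value = 4.0000 ≤ continuation, so V_ud = 23.4672
Node dd (S = 54): continuation = e^(−0.04)·[0.5510·54.4000 + 0.4490·97.6000] = 70.9026; exercise value = 76.0000 > continuation, so V_dd = 76.0000 (exercise)
Node u (S = 210): continuation = e^(−0.04)·[0.5510·0.0000 + 0.4490·23.4672] = 10.1233; exercise value = 0.0000 ≤ continuation, so V_u = 10.1233
Node d (S = 90): continuation = e^(−0.04)·[0.5510·23.4672 + 0.4490·76.0000] = 45.2087; exercise value = 40.0000 ≤ continuation, so V_d = 45.2087
Node 0 (S = 150): continuation = e^(−0.04)·[0.5510·10.1233 + 0.4490·45.2087] = 24.8615; exercise value = 0.0000 ≤ continuation, so V_0 = 24.8615

24.86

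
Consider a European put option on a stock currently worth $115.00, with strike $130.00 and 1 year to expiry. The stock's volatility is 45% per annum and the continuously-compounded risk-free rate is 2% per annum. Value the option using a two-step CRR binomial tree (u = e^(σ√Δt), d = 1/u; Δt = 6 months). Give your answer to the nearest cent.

CRR parameters: u = e^(σ√Δt) = e^(0.45·√0.5) = 1.3746, d = 1/u = 0.7275
Per-period rate: rΔt = 0.02·0.5 = 0.01, so R = e^0.01 = 1.0101
Risk-neutral probability p = (e^0.01 − 0.7275)/(1.3746 − 0.7275) = 0.2826/0.6472 = 0.4366
Terminal stock prices: S_uu = 217.3, S_ud = 115, S_dd = 60.86
Terminal payoffs (K − S): max(-87.31, 0) = 0, max(15, 0) = 15, max(69.14, 0) = 69.14
Node u (S = 158.1): V_u = e^(−0.01)·[0.4366·0.0000 + 0.5634·15.0000] = 8.3663
Node d (S = 83.66): V_d = e^(−0.01)·[0.4366·15.0000 + 0.5634·69.1424] = 45.0487
Node 0 (S = 115): V_0 = e^(−0.01)·[0.4366·8.3663 + 0.5634·45.0487] = 28.7427

$28.74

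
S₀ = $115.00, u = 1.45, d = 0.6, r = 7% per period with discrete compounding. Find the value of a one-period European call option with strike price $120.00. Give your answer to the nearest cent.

Risk-neutral probability p = (1 + 0.07 − 0.6)/(1.45 − 0.6) = 0.4700/0.8500 = 0.5529
Terminal stock prices: S_u = 166.8, S_d = 69
Terminal payoffs (S − K): max(46.75, 0) = 46.75, max(-51, 0) = 0
Node 0 (S = 115): V_0 = 1/1.07·[0.5529·46.7500 + 0.4471·0.0000] = 24.1589

$24.16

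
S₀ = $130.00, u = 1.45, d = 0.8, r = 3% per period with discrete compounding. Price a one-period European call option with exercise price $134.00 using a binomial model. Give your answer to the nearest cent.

$18.72

Risk-neutral probability p = (1 + 0.03 − 0.8)/(1.45 − 0.8) = 0.2300/0.6500 = 0.3538
Terminal stock prices: S_u = 188.5, S_d = 104
Terminal payoffs (S − K): max(54.5, 0) = 54.5, max(-30, 0) = 0
Node 0 (S = 130): V_0 = 1/1.03·[0.3538·54.5000 + 0.6462·0.0000] = 18.7229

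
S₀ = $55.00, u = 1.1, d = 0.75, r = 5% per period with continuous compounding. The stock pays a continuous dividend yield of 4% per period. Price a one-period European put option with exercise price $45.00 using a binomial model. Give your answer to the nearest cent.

$0.92

Per-period risk-free factor R = e^0.05 = 1.0513; dividend-adjusted growth = e^(0.05−0.04) = 1.0101.
Risk-neutral probability p = (1.0101 − 0.75)/(1.1 − 0.75) = 0.2601/0.3500 = 0.7430
Terminal stock prices: S_u = 60.5, S_d = 41.25
Terminal payoffs (K − S): max(-15.5, 0) = 0, max(3.75, 0) = 3.75
Node 0 (S = 55): V_0 = e^(−0.05)·[0.7430·0.0000 + 0.2570·3.7500] = 0.9167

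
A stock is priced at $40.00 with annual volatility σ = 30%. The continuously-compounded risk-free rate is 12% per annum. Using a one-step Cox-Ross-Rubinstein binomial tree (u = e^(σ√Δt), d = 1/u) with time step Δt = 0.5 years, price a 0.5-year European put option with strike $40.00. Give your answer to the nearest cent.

$2.94

CRR parameters: u = e^(σ√Δt) = e^(0.3·√0.5) = 1.2363, d = 1/u = 0.8089
Per-period rate: rΔt = 0.12·0.5 = 0.06, so R = e^0.06 = 1.0618
Risk-neutral probability p = (e^0.06 − 0.8089)/(1.2363 − 0.8089) = 0.2530/0.4275 = 0.5918
Terminal stock prices: S_u = 49.45, S_d = 32.35
Terminal payoffs (K − S): max(-9.452, 0) = 0, max(7.646, 0) = 7.646
Node 0 (S = 40): V_0 = e^(−0.06)·[0.5918·0.0000 + 0.4082·7.6457] = 2.9390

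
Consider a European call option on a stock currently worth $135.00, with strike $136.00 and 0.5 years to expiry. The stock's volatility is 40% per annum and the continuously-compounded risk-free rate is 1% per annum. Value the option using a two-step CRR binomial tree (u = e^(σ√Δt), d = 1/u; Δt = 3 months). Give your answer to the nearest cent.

CRR parameters: u = e^(σ√Δt) = e^(0.4·√0.25) = 1.2214, d = 1/u = 0.8187
Per-period rate: rΔt = 0.01·0.25 = 0.0025, so R = e^0.0025 = 1.0025
Risk-neutral probability p = (e^0.0025 − 0.8187)/(1.2214 − 0.8187) = 0.1838/0.4027 = 0.4564
Terminal stock prices: S_uu = 201.4, S_ud = 135, S_dd = 90.49
Terminal payoffs (S − K): max(65.4, 0) = 65.4, max(-1, 0) = 0, max(-45.51, 0) = 0
Node u (S = 164.9): V_u = e^(−0.0025)·[0.4564·65.3963 + 0.5436·0.0000] = 29.7712
Node d (S = 110.5): V_d = e^(−0.0025)·[0.4564·0.0000 + 0.5436·0.0000] = 0.0000
Node 0 (S = 135): V_0 = e^(−0.0025)·[0.4564·29.7712 + 0.5436·0.0000] = 13.5531

$13.55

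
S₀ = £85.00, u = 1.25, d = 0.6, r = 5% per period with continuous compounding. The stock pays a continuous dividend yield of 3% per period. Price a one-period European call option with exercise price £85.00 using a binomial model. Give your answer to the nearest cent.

£13.07

Per-period risk-free factor R = e^0.05 = 1.0513; dividend-adjusted growth = e^(0.05−0.03) = 1.0202.
Risk-neutral probability p = (1.0202 − 0.6)/(1.25 − 0.6) = 0.4202/0.6500 = 0.6465
Terminal stock prices: S_u = 106.2, S_d = 51
Terminal payoffs (S − K): max(21.25, 0) = 21.25, max(-34, 0) = 0
Node 0 (S = 85): V_0 = e^(−0.05)·[0.6465·21.2500 + 0.3535·0.0000] = 13.0674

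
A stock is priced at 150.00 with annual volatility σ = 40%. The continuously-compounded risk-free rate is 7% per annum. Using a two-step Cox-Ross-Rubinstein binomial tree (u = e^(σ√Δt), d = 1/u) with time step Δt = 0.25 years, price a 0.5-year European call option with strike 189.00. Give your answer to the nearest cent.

8.19

CRR parameters: u = e^(σ√Δt) = e^(0.4·√0.25) = 1.2214, d = 1/u = 0.8187
Per-period rate: rΔt = 0.07·0.25 = 0.0175, so R = e^0.0175 = 1.0177
Risk-neutral probability p = (e^0.0175 − 0.8187)/(1.2214 − 0.8187) = 0.1989/0.4027 = 0.4940
Terminal stock prices: S_uu = 223.8, S_ud = 150, S_dd = 100.5
Terminal payoffs (S − K): max(34.77, 0) = 34.77, max(-39, 0) = 0, max(-88.45, 0) = 0
Node u (S = 183.2): V_u = e^(−0.0175)·[0.4940·34.7737 + 0.5060·0.0000] = 16.8805
Node d (S = 122.8): V_d = e^(−0.0175)·[0.4940·0.0000 + 0.5060·0.0000] = 0.0000
Node 0 (S = 150): V_0 = e^(−0.0175)·[0.4940·16.8805 + 0.5060·0.0000] = 8.1944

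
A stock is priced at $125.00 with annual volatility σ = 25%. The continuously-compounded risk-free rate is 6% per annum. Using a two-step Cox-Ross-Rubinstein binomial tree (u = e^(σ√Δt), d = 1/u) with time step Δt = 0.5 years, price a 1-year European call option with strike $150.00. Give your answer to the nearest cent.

$7.74

CRR parameters: u = e^(σ√Δt) = e^(0.25·√0.5) = 1.1934, d = 1/u = 0.8380
Per-period rate: rΔt = 0.06·0.5 = 0.03, so R = e^0.03 = 1.0305
Risk-neutral probability p = (e^0.03 − 0.8380)/(1.1934 − 0.8380) = 0.1925/0.3554 = 0.5416
Terminal stock prices: S_uu = 178, S_ud = 125, S_dd = 87.77
Terminal payoffs (S − K): max(28.01, 0) = 28.01, max(-25, 0) = 0, max(-62.23, 0) = 0
Node u (S = 149.2): V_u = e^(−0.03)·[0.5416·28.0149 + 0.4584·0.0000] = 14.7248
Node d (S = 104.7): V_d = e^(−0.03)·[0.5416·0.0000 + 0.4584·0.0000] = 0.0000
Node 0 (S = 125): V_0 = e^(−0.03)·[0.5416·14.7248 + 0.4584·0.0000] = 7.7394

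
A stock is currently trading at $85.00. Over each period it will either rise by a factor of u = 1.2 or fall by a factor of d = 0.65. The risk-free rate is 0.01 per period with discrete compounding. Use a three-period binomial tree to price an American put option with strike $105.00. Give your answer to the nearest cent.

$29.25

Risk-neutral probability p = (1 + 0.01 − 0.65)/(1.2 − 0.65) = 0.3600/0.5500 = 0.6545
Terminal stock prices: S_uuu = 146.9, S_uud = 79.56, S_udd = 43.1, S_ddd = 23.34
Terminal payoffs (K − S): max(-41.88, 0) = 0, max(25.44, 0) = 25.44, max(61.9, 0) = 61.9, max(81.66, 0) = 81.66
Node uu (S = 122.4): continuation = 1/1.01·[0.6545·0.0000 + 0.3455·25.4400] = 8.7014; exercise value = 0.0000 ≤ continuation, so V_uu = 8.7014
Node ud (S = 66.3): continuation = 1/1.01·[0.6545·25.4400 + 0.3455·61.9050] = 37.6604; exercise value = 38.7000 > continuation, so V_ud = 38.7000 (exercise)
Node dd (S = 35.91): continuation = 1/1.01·[0.6545·61.9050 + 0.3455·81.6569] = 68.0479; exercise value = 69.0875 > continuation, so V_dd = 69.0875 (exercise)
Node u (S = 102): continuation = 1/1.01·[0.6545·8.7014 + 0.3455·38.7000] = 18.8758; exercise value = 3.0000 ≤ continuation, so V_u = 18.8758
Node d (S = 55.25): continuation = 1/1.01·[0.6545·38.7000 + 0.3455·69.0875] = 48.7104; exercise value = 49.7500 > continuation, so V_d = 49.7500 (exercise)
Node 0 (S = 85): continuation = 1/1.01·[0.6545·18.8758 + 0.3455·49.7500] = 29.2489; exercise value = 20.0000 ≤ continuation, so V_0 = 29.2489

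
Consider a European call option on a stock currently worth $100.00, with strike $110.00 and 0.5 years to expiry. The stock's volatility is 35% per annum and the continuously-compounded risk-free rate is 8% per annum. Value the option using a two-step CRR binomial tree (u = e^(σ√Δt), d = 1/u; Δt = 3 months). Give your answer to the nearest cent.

CRR parameters: u = e^(σ√Δt) = e^(0.35·√0.25) = 1.1912, d = 1/u = 0.8395
Per-period rate: rΔt = 0.08·0.25 = 0.02, so R = e^0.02 = 1.0202
Risk-neutral probability p = (e^0.02 − 0.8395)/(1.1912 − 0.8395) = 0.1807/0.3518 = 0.5138
Terminal stock prices: S_uu = 141.9, S_ud = 100, S_dd = 70.47
Terminal payoffs (S − K): max(31.91, 0) = 31.91, max(-10, 0) = 0, max(-39.53, 0) = 0
Node u (S = 119.1): V_u = e^(−0.02)·[0.5138·31.9068 + 0.4862·0.0000] = 16.0686
Node d (S = 83.95): V_d = e^(−0.02)·[0.5138·0.0000 + 0.4862·0.0000] = 0.0000
Node 0 (S = 100): V_0 = e^(−0.02)·[0.5138·16.0686 + 0.4862·0.0000] = 8.0924

$8.09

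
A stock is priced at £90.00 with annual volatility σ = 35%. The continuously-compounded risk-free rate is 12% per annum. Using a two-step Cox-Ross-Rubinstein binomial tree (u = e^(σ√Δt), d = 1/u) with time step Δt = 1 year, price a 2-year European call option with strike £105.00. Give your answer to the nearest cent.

CRR parameters: u = e^(σ√Δt) = e^(0.35·√1) = 1.4191, d = 1/u = 0.7047
Per-period rate: rΔt = 0.12·1 = 0.12, so R = e^0.12 = 1.1275
Risk-neutral probability p = (e^0.12 − 0.7047)/(1.4191 − 0.7047) = 0.4228/0.7144 = 0.5919
Terminal stock prices: S_uu = 181.2, S_ud = 90, S_dd = 44.69
Terminal payoffs (S − K): max(76.24, 0) = 76.24, max(-15, 0) = 0, max(-60.31, 0) = 0
Node u (S = 127.7): V_u = e^(−0.12)·[0.5919·76.2377 + 0.4081·0.0000] = 40.0193
Node d (S = 63.42): V_d = e^(−0.12)·[0.5919·0.0000 + 0.4081·0.0000] = 0.0000
Node 0 (S = 90): V_0 = e^(−0.12)·[0.5919·40.0193 + 0.4081·0.0000] = 21.0073

£21.01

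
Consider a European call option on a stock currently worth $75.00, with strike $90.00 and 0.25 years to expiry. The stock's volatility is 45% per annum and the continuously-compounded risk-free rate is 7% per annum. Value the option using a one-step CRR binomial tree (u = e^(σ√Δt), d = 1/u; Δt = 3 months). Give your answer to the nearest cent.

$1.86

CRR parameters: u = e^(σ√Δt) = e^(0.45·√0.25) = 1.2523, d = 1/u = 0.7985
Per-period rate: rΔt = 0.07·0.25 = 0.0175, so R = e^0.0175 = 1.0177
Risk-neutral probability p = (e^0.0175 − 0.7985)/(1.2523 − 0.7985) = 0.2191/0.4538 = 0.4829
Terminal stock prices: S_u = 93.92, S_d = 59.89
Terminal payoffs (S − K): max(3.924, 0) = 3.924, max(-30.11, 0) = 0
Node 0 (S = 75): V_0 = e^(−0.0175)·[0.4829·3.9242 + 0.5171·0.0000] = 1.8621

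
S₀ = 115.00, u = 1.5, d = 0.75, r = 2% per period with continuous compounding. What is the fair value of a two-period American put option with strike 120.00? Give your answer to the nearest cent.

21.75

Risk-neutral probability p = (e^0.02 − 0.75)/(1.5 − 0.75) = 0.2702/0.7500 = 0.3603
Terminal stock prices: S_uu = 258.8, S_ud = 129.4, S_dd = 64.69
Terminal payoffs (K − S): max(-138.8, 0) = 0, max(-9.375, 0) = 0, max(55.31, 0) = 55.31
Node u (S = 172.5): continuation = e^(−0.02)·[0.3603·0.0000 + 0.6397·0.0000] = 0.0000; exercise value = 0.0000 ≤ continuation, so V_u = 0.0000
Node d (S = 86.25): continuation = e^(−0.02)·[0.3603·0.0000 + 0.6397·55.3125] = 34.6845; exercise value = 33.7500 ≤ continuation, so V_d = 34.6845
Node 0 (S = 115): continuation = e^(−0.02)·[0.3603·0.0000 + 0.6397·34.6845] = 21.7494; exercise value = 5.0000 ≤ continuation, so V_0 = 21.7494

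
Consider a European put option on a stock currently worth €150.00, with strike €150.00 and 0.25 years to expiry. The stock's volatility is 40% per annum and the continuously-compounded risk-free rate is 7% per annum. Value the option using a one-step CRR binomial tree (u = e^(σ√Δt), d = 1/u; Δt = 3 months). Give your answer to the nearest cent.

€13.52

CRR parameters: u = e^(σ√Δt) = e^(0.4·√0.25) = 1.2214, d = 1/u = 0.8187
Per-period rate: rΔt = 0.07·0.25 = 0.0175, so R = e^0.0175 = 1.0177
Risk-neutral probability p = (e^0.0175 − 0.8187)/(1.2214 − 0.8187) = 0.1989/0.4027 = 0.4940
Terminal stock prices: S_u = 183.2, S_d = 122.8
Terminal payoffs (K − S): max(-33.21, 0) = 0, max(27.19, 0) = 27.19
Node 0 (S = 150): V_0 = e^(−0.0175)·[0.4940·0.0000 + 0.5060·27.1904] = 13.5194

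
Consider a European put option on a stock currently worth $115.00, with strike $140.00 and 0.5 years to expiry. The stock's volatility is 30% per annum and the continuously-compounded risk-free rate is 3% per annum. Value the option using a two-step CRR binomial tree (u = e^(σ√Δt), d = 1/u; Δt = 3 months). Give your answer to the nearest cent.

CRR parameters: u = e^(σ√Δt) = e^(0.3·√0.25) = 1.1618, d = 1/u = 0.8607
Per-period rate: rΔt = 0.03·0.25 = 0.0075, so R = e^0.0075 = 1.0075
Risk-neutral probability p = (e^0.0075 − 0.8607)/(1.1618 − 0.8607) = 0.1468/0.3011 = 0.4876
Terminal stock prices: S_uu = 155.2, S_ud = 115, S_dd = 85.19
Terminal payoffs (K − S): max(-15.23, 0) = 0, max(25, 0) = 25, max(54.81, 0) = 54.81
Node u (S = 133.6): V_u = e^(−0.0075)·[0.4876·0.0000 + 0.5124·25.0000] = 12.7150
Node d (S = 98.98): V_d = e^(−0.0075)·[0.4876·25.0000 + 0.5124·54.8059] = 39.9725
Node 0 (S = 115): V_0 = e^(−0.0075)·[0.4876·12.7150 + 0.5124·39.9725] = 26.4832

$26.48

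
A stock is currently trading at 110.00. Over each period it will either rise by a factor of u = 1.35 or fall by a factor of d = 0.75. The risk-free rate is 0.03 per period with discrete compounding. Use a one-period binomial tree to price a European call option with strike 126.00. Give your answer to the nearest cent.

10.19

Risk-neutral probability p = (1 + 0.03 − 0.75)/(1.35 − 0.75) = 0.2800/0.6000 = 0.4667
Terminal stock prices: S_u = 148.5, S_d = 82.5
Terminal payoffs (S − K): max(22.5, 0) = 22.5, max(-43.5, 0) = 0
Node 0 (S = 110): V_0 = 1/1.03·[0.4667·22.5000 + 0.5333·0.0000] = 10.1942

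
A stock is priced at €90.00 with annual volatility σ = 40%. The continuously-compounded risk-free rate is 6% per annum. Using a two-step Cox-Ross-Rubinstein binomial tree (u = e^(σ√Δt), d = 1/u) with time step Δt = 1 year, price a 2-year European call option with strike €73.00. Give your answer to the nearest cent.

€33.17

CRR parameters: u = e^(σ√Δt) = e^(0.4·√1) = 1.4918, d = 1/u = 0.6703
Per-period rate: rΔt = 0.06·1 = 0.06, so R = e^0.06 = 1.0618
Risk-neutral probability p = (e^0.06 − 0.6703)/(1.4918 − 0.6703) = 0.3915/0.8215 = 0.4766
Terminal stock prices: S_uu = 200.3, S_ud = 90, S_dd = 40.44
Terminal payoffs (S − K): max(127.3, 0) = 127.3, max(17, 0) = 17, max(-32.56, 0) = 0
Node u (S = 134.3): V_u = e^(−0.06)·[0.4766·127.2987 + 0.5234·17.0000] = 65.5154
Node d (S = 60.33): V_d = e^(−0.06)·[0.4766·17.0000 + 0.5234·0.0000] = 7.6301
Node 0 (S = 90): V_0 = e^(−0.06)·[0.4766·65.5154 + 0.5234·7.6301] = 33.1665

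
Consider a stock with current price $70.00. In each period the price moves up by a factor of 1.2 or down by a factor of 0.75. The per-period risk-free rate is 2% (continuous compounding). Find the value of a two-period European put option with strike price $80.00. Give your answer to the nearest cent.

$14.07

Risk-neutral probability p = (e^0.02 − 0.75)/(1.2 − 0.75) = 0.2702/0.4500 = 0.6004
Terminal stock prices: S_uu = 100.8, S_ud = 63, S_dd = 39.38
Terminal payoffs (K − S): max(-20.8, 0) = 0, max(17, 0) = 17, max(40.62, 0) = 40.62
Node u (S = 84): V_u = e^(−0.02)·[0.6004·0.0000 + 0.3996·17.0000] = 6.6579
Node d (S = 52.5): V_d = e^(−0.02)·[0.6004·17.0000 + 0.3996·40.6250] = 25.9159
Node 0 (S = 70): V_0 = e^(−0.02)·[0.6004·6.6579 + 0.3996·25.9159] = 14.0683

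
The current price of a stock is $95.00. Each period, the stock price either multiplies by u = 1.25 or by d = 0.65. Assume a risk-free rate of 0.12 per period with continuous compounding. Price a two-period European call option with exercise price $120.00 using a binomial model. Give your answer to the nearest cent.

$14.17

Risk-neutral probability p = (e^0.12 − 0.65)/(1.25 − 0.65) = 0.4775/0.6000 = 0.7958
Terminal stock prices: S_uu = 148.4, S_ud = 77.19, S_dd = 40.14
Terminal payoffs (S − K): max(28.44, 0) = 28.44, max(-42.81, 0) = 0, max(-79.86, 0) = 0
Node u (S = 118.8): V_u = e^(−0.12)·[0.7958·28.4375 + 0.2042·0.0000] = 20.0722
Node d (S = 61.75): V_d = e^(−0.12)·[0.7958·0.0000 + 0.2042·0.0000] = 0.0000
Node 0 (S = 95): V_0 = e^(−0.12)·[0.7958·20.0722 + 0.2042·0.0000] = 14.1677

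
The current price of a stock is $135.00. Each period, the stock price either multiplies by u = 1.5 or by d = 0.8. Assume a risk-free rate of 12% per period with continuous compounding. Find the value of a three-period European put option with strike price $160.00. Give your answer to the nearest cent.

Risk-neutral probability p = (e^0.12 − 0.8)/(1.5 − 0.8) = 0.3275/0.7000 = 0.4679
Terminal stock prices: S_uuu = 455.6, S_uud = 243, S_udd = 129.6, S_ddd = 69.12
Terminal payoffs (K − S): max(-295.6, 0) = 0, max(-83, 0) = 0, max(30.4, 0) = 30.4, max(90.88, 0) = 90.88
Node uu (S = 303.8): V_uu = e^(−0.12)·[0.4679·0.0000 + 0.5321·0.0000] = 0.0000
Node ud (S = 162): V_ud = e^(−0.12)·[0.4679·0.0000 + 0.5321·30.4000] = 14.3480
Node dd (S = 86.4): V_dd = e^(−0.12)·[0.4679·30.4000 + 0.5321·90.8800] = 55.5073
Node u (S = 202.5): V_u = e^(−0.12)·[0.4679·0.0000 + 0.5321·14.3480] = 6.7718
Node d (S = 108): V_d = e^(−0.12)·[0.4679·14.3480 + 0.5321·55.5073] = 32.1516
Node 0 (S = 135): V_0 = e^(−0.12)·[0.4679·6.7718 + 0.5321·32.1516] = 17.9846

$17.98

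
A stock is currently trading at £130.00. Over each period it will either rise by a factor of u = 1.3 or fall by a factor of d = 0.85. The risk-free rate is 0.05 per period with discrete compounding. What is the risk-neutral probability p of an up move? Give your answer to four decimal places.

Risk-neutral probability p = (1 + 0.05 − 0.85)/(1.3 − 0.85) = 0.2000/0.4500 = 0.4444

p = 0.4444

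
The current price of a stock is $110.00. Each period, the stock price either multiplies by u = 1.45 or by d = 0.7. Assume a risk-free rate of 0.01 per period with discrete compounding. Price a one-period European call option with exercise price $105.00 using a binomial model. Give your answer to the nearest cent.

Risk-neutral probability p = (1 + 0.01 − 0.7)/(1.45 − 0.7) = 0.3100/0.7500 = 0.4133
Terminal stock prices: S_u = 159.5, S_d = 77
Terminal payoffs (S − K): max(54.5, 0) = 54.5, max(-28, 0) = 0
Node 0 (S = 110): V_0 = 1/1.01·[0.4133·54.5000 + 0.5867·0.0000] = 22.3036

$22.30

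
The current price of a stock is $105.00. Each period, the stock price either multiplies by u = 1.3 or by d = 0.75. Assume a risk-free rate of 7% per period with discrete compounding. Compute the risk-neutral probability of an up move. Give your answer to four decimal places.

Risk-neutral probability p = (1 + 0.07 − 0.75)/(1.3 − 0.75) = 0.3200/0.5500 = 0.5818

p = 0.5818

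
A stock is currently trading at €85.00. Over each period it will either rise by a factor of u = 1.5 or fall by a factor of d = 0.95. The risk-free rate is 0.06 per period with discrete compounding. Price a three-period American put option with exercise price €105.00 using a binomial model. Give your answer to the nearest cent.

€20.00

Risk-neutral probability p = (1 + 0.06 − 0.95)/(1.5 − 0.95) = 0.1100/0.5500 = 0.2000
Terminal stock prices: S_uuu = 286.9, S_uud = 181.7, S_udd = 115.1, S_ddd = 72.88
Terminal payoffs (K − S): max(-181.9, 0) = 0, max(-76.69, 0) = 0, max(-10.07, 0) = 0, max(32.12, 0) = 32.12
Node uu (S = 191.2): continuation = 1/1.06·[0.2000·0.0000 + 0.8000·0.0000] = 0.0000; exercise value = 0.0000 ≤ continuation, so V_uu = 0.0000
Node ud (S = 121.1): continuation = 1/1.06·[0.2000·0.0000 + 0.8000·0.0000] = 0.0000; exercise value = 0.0000 ≤ continuation, so V_ud = 0.0000
Node dd (S = 76.71): continuation = 1/1.06·[0.2000·0.0000 + 0.8000·32.1231] = 24.2439; exercise value = 28.2875 > continuation, so V_dd = 28.2875 (exercise)
Node u (S = 127.5): continuation = 1/1.06·[0.2000·0.0000 + 0.8000·0.0000] = 0.0000; exercise value = 0.0000 ≤ continuation, so V_u = 0.0000
Node d (S = 80.75): continuation = 1/1.06·[0.2000·0.0000 + 0.8000·28.2875] = 21.3491; exercise value = 24.2500 > continuation, so V_d = 24.2500 (exercise)
Node 0 (S = 85): continuation = 1/1.06·[0.2000·0.0000 + 0.8000·24.2500] = 18.3019; exercise value = 20.0000 > continuation, so V_0 = 20.0000 (exercise)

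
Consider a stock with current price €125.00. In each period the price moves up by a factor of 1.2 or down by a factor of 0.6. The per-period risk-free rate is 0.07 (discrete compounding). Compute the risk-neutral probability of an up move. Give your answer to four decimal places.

Risk-neutral probability p = (1 + 0.07 − 0.6)/(1.2 − 0.6) = 0.4700/0.6000 = 0.7833

p = 0.7833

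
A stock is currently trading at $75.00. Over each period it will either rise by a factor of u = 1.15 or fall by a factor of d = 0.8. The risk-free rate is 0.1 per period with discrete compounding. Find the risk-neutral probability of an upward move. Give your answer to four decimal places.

p = 0.8571

Risk-neutral probability p = (1 + 0.1 − 0.8)/(1.15 − 0.8) = 0.3000/0.3500 = 0.8571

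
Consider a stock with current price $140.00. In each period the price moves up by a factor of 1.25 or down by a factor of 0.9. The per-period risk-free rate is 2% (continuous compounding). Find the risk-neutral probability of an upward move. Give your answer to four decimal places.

Risk-neutral probability p = (e^0.02 − 0.9)/(1.25 − 0.9) = 0.1202/0.3500 = 0.3434

p = 0.3434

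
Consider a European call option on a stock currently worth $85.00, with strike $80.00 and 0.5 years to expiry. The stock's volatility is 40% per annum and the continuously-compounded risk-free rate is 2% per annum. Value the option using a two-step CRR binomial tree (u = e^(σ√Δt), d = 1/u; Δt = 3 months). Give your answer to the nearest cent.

CRR parameters: u = e^(σ√Δt) = e^(0.4·√0.25) = 1.2214, d = 1/u = 0.8187
Per-period rate: rΔt = 0.02·0.25 = 0.005, so R = e^0.005 = 1.0050
Risk-neutral probability p = (e^0.005 − 0.8187)/(1.2214 − 0.8187) = 0.1863/0.4027 = 0.4626
Terminal stock prices: S_uu = 126.8, S_ud = 85, S_dd = 56.98
Terminal payoffs (S − K): max(46.81, 0) = 46.81, max(5, 0) = 5, max(-23.02, 0) = 0
Node u (S = 103.8): V_u = e^(−0.005)·[0.4626·46.8051 + 0.5374·5.0000] = 24.2182
Node d (S = 69.59): V_d = e^(−0.005)·[0.4626·5.0000 + 0.5374·0.0000] = 2.3015
Node 0 (S = 85): V_0 = e^(−0.005)·[0.4626·24.2182 + 0.5374·2.3015] = 12.3785

$12.38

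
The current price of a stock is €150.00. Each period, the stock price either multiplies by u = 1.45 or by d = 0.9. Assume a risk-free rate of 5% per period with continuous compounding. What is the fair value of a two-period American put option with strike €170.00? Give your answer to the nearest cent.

€24.14

Risk-neutral probability p = (e^0.05 − 0.9)/(1.45 − 0.9) = 0.1513/0.5500 = 0.2750
Terminal stock prices: S_uu = 315.4, S_ud = 195.8, S_dd = 121.5
Terminal payoffs (K − S): max(-145.4, 0) = 0, max(-25.75, 0) = 0, max(48.5, 0) = 48.5
Node u (S = 217.5): continuation = e^(−0.05)·[0.2750·0.0000 + 0.7250·0.0000] = 0.0000; exercise value = 0.0000 ≤ continuation, so V_u = 0.0000
Node d (S = 135): continuation = e^(−0.05)·[0.2750·0.0000 + 0.7250·48.5000] = 33.4458; exercise value = 35.0000 > continuation, so V_d = 35.0000 (exercise)
Node 0 (S = 150): continuation = e^(−0.05)·[0.2750·0.0000 + 0.7250·35.0000] = 24.1362; exercise value = 20.0000 ≤ continuation, so V_0 = 24.1362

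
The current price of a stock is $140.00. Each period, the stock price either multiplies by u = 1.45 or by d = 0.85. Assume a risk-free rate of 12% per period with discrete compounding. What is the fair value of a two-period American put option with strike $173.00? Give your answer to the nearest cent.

$33.00

Risk-neutral probability p = (1 + 0.12 − 0.85)/(1.45 − 0.85) = 0.2700/0.6000 = 0.4500
Terminal stock prices: S_uu = 294.4, S_ud = 172.5, S_dd = 101.1
Terminal payoffs (K − S): max(-121.4, 0) = 0, max(0.45, 0) = 0.45, max(71.85, 0) = 71.85
Node u (S = 203): continuation = 1/1.12·[0.4500·0.0000 + 0.5500·0.4500] = 0.2210; exercise value = 0.0000 ≤ continuation, so V_u = 0.2210
Node d (S = 119): continuation = 1/1.12·[0.4500·0.4500 + 0.5500·71.8500] = 35.4643; exercise value = 54.0000 > continuation, so V_d = 54.0000 (exercise)
Node 0 (S = 140): continuation = 1/1.12·[0.4500·0.2210 + 0.5500·54.0000] = 26.6066; exercise value = 33.0000 > continuation, so V_0 = 33.0000 (exercise)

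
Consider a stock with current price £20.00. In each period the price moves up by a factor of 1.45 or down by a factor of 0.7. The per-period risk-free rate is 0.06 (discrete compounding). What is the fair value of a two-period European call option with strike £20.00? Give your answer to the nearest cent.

Risk-neutral probability p = (1 + 0.06 − 0.7)/(1.45 − 0.7) = 0.3600/0.7500 = 0.4800
Terminal stock prices: S_uu = 42.05, S_ud = 20.3, S_dd = 9.8
Terminal payoffs (S − K): max(22.05, 0) = 22.05, max(0.3, 0) = 0.3, max(-10.2, 0) = 0
Node u (S = 29): V_u = 1/1.06·[0.4800·22.0500 + 0.5200·0.3000] = 10.1321
Node d (S = 14): V_d = 1/1.06·[0.4800·0.3000 + 0.5200·0.0000] = 0.1358
Node 0 (S = 20): V_0 = 1/1.06·[0.4800·10.1321 + 0.5200·0.1358] = 4.6548

£4.65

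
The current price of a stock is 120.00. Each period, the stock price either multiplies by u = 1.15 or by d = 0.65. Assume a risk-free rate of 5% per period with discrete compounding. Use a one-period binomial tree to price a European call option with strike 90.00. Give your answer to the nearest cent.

Risk-neutral probability p = (1 + 0.05 − 0.65)/(1.15 − 0.65) = 0.4000/0.5000 = 0.8000
Terminal stock prices: S_u = 138, S_d = 78
Terminal payoffs (S − K): max(48, 0) = 48, max(-12, 0) = 0
Node 0 (S = 120): V_0 = 1/1.05·[0.8000·48.0000 + 0.2000·0.0000] = 36.5714

36.57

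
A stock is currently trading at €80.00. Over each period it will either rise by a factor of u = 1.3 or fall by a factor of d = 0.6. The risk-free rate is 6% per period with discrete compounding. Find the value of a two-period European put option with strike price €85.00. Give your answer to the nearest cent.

€14.94

Risk-neutral probability p = (1 + 0.06 − 0.6)/(1.3 − 0.6) = 0.4600/0.7000 = 0.6571
Terminal stock prices: S_uu = 135.2, S_ud = 62.4, S_dd = 28.8
Terminal payoffs (K − S): max(-50.2, 0) = 0, max(22.6, 0) = 22.6, max(56.2, 0) = 56.2
Node u (S = 104): V_u = 1/1.06·[0.6571·0.0000 + 0.3429·22.6000] = 7.3100
Node d (S = 48): V_d = 1/1.06·[0.6571·22.6000 + 0.3429·56.2000] = 32.1887
Node 0 (S = 80): V_0 = 1/1.06·[0.6571·7.3100 + 0.3429·32.1887] = 14.9432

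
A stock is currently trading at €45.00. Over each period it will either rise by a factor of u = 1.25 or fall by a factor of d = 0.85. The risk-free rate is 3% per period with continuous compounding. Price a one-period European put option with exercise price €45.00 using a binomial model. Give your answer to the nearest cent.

Risk-neutral probability p = (e^0.03 − 0.85)/(1.25 − 0.85) = 0.1805/0.4000 = 0.4511
Terminal stock prices: S_u = 56.25, S_d = 38.25
Terminal payoffs (K − S): max(-11.25, 0) = 0, max(6.75, 0) = 6.75
Node 0 (S = 45): V_0 = e^(−0.03)·[0.4511·0.0000 + 0.5489·6.7500] = 3.5953

€3.60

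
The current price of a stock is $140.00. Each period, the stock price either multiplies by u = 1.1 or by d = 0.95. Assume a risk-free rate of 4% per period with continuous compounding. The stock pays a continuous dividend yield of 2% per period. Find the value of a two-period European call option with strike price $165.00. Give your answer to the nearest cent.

Per-period risk-free factor R = e^0.04 = 1.0408; dividend-adjusted growth = e^(0.04−0.02) = 1.0202.
Risk-neutral probability p = (1.0202 − 0.95)/(1.1 − 0.95) = 0.0702/0.1500 = 0.4680
Terminal stock prices: S_uu = 169.4, S_ud = 146.3, S_dd = 126.3
Terminal payoffs (S − K): max(4.4, 0) = 4.4, max(-18.7, 0) = 0, max(-38.65, 0) = 0
Node u (S = 154): V_u = e^(−0.04)·[0.4680·4.4000 + 0.5320·0.0000] = 1.9785
Node d (S = 133): V_d = e^(−0.04)·[0.4680·0.0000 + 0.5320·0.0000] = 0.0000
Node 0 (S = 140): V_0 = e^(−0.04)·[0.4680·1.9785 + 0.5320·0.0000] = 0.8896

$0.89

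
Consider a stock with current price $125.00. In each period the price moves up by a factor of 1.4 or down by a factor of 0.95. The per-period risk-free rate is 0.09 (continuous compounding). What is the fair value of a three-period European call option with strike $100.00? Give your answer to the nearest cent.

Risk-neutral probability p = (e^0.09 − 0.95)/(1.4 − 0.95) = 0.1442/0.4500 = 0.3204
Terminal stock prices: S_uuu = 343, S_uud = 232.7, S_udd = 157.9, S_ddd = 107.2
Terminal payoffs (S − K): max(243, 0) = 243, max(132.7, 0) = 132.7, max(57.94, 0) = 57.94, max(7.172, 0) = 7.172
Node uu (S = 245): V_uu = e^(−0.09)·[0.3204·243.0000 + 0.6796·132.7500] = 153.6069
Node ud (S = 166.2): V_ud = e^(−0.09)·[0.3204·132.7500 + 0.6796·57.9375] = 74.8569
Node dd (S = 112.8): V_dd = e^(−0.09)·[0.3204·57.9375 + 0.6796·7.1719] = 21.4194
Node u (S = 175): V_u = e^(−0.09)·[0.3204·153.6069 + 0.6796·74.8569] = 91.4730
Node d (S = 118.8): V_d = e^(−0.09)·[0.3204·74.8569 + 0.6796·21.4194] = 35.2230
Node 0 (S = 125): V_0 = e^(−0.09)·[0.3204·91.4730 + 0.6796·35.2230] = 48.6621

$48.66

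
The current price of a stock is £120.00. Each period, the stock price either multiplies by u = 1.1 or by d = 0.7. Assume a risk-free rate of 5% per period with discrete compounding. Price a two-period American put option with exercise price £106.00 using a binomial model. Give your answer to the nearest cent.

Risk-neutral probability p = (1 + 0.05 − 0.7)/(1.1 − 0.7) = 0.3500/0.4000 = 0.8750
Terminal stock prices: S_uu = 145.2, S_ud = 92.4, S_dd = 58.8
Terminal payoffs (K − S): max(-39.2, 0) = 0, max(13.6, 0) = 13.6, max(47.2, 0) = 47.2
Node u (S = 132): continuation = 1/1.05·[0.8750·0.0000 + 0.1250·13.6000] = 1.6190; exercise value = 0.0000 ≤ continuation, so V_u = 1.6190
Node d (S = 84): continuation = 1/1.05·[0.8750·13.6000 + 0.1250·47.2000] = 16.9524; exercise value = 22.0000 > continuation, so V_d = 22.0000 (exercise)
Node 0 (S = 120): continuation = 1/1.05·[0.8750·1.6190 + 0.1250·22.0000] = 3.9683; exercise value = 0.0000 ≤ continuation, so V_0 = 3.9683

£3.97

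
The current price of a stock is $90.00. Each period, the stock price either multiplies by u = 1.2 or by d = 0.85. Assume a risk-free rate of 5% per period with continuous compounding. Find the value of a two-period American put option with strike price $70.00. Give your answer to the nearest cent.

$0.81

Risk-neutral probability p = (e^0.05 − 0.85)/(1.2 − 0.85) = 0.2013/0.3500 = 0.5751
Terminal stock prices: S_uu = 129.6, S_ud = 91.8, S_dd = 65.02
Terminal payoffs (K − S): max(-59.6, 0) = 0, max(-21.8, 0) = 0, max(4.975, 0) = 4.975
Node u (S = 108): continuation = e^(−0.05)·[0.5751·0.0000 + 0.4249·0.0000] = 0.0000; exercise value = 0.0000 ≤ continuation, so V_u = 0.0000
Node d (S = 76.5): continuation = e^(−0.05)·[0.5751·0.0000 + 0.4249·4.9750] = 2.0110; exercise value = 0.0000 ≤ continuation, so V_d = 2.0110
Node 0 (S = 90): continuation = e^(−0.05)·[0.5751·0.0000 + 0.4249·2.0110] = 0.8129; exercise value = 0.0000 ≤ continuation, so V_0 = 0.8129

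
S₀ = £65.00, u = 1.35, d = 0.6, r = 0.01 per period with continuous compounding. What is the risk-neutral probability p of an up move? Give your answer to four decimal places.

p = 0.5467

Risk-neutral probability p = (e^0.01 − 0.6)/(1.35 − 0.6) = 0.4101/0.7500 = 0.5467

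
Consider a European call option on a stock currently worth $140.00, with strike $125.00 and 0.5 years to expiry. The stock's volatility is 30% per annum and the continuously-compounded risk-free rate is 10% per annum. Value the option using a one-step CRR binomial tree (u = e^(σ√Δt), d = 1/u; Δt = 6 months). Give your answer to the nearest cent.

$25.94

CRR parameters: u = e^(σ√Δt) = e^(0.3·√0.5) = 1.2363, d = 1/u = 0.8089
Per-period rate: rΔt = 0.1·0.5 = 0.05, so R = e^0.05 = 1.0513
Risk-neutral probability p = (e^0.05 − 0.8089)/(1.2363 − 0.8089) = 0.2424/0.4275 = 0.5671
Terminal stock prices: S_u = 173.1, S_d = 113.2
Terminal payoffs (S − K): max(48.08, 0) = 48.08, max(-11.76, 0) = 0
Node 0 (S = 140): V_0 = e^(−0.05)·[0.5671·48.0836 + 0.4329·0.0000] = 25.9388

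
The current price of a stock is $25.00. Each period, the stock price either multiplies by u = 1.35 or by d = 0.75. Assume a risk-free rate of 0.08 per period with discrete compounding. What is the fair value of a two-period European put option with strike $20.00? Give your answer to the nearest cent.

Risk-neutral probability p = (1 + 0.08 − 0.75)/(1.35 − 0.75) = 0.3300/0.6000 = 0.5500
Terminal stock prices: S_uu = 45.56, S_ud = 25.31, S_dd = 14.06
Terminal payoffs (K − S): max(-25.56, 0) = 0, max(-5.312, 0) = 0, max(5.938, 0) = 5.938
Node u (S = 33.75): V_u = 1/1.08·[0.5500·0.0000 + 0.4500·0.0000] = 0.0000
Node d (S = 18.75): V_d = 1/1.08·[0.5500·0.0000 + 0.4500·5.9375] = 2.4740
Node 0 (S = 25): V_0 = 1/1.08·[0.5500·0.0000 + 0.4500·2.4740] = 1.0308

$1.03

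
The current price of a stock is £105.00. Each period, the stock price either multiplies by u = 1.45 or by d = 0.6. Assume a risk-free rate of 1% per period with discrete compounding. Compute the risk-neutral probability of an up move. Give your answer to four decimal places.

Risk-neutral probability p = (1 + 0.01 − 0.6)/(1.45 − 0.6) = 0.4100/0.8500 = 0.4824

p = 0.4824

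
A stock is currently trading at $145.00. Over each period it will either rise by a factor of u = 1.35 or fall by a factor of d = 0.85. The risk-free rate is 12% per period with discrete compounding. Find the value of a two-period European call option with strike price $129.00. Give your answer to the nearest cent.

Risk-neutral probability p = (1 + 0.12 − 0.85)/(1.35 − 0.85) = 0.2700/0.5000 = 0.5400
Terminal stock prices: S_uu = 264.3, S_ud = 166.4, S_dd = 104.8
Terminal payoffs (S − K): max(135.3, 0) = 135.3, max(37.39, 0) = 37.39, max(-24.24, 0) = 0
Node u (S = 195.8): V_u = 1/1.12·[0.5400·135.2625 + 0.4600·37.3875] = 80.5714
Node d (S = 123.2): V_d = 1/1.12·[0.5400·37.3875 + 0.4600·0.0000] = 18.0261
Node 0 (S = 145): V_0 = 1/1.12·[0.5400·80.5714 + 0.4600·18.0261] = 46.2505

$46.25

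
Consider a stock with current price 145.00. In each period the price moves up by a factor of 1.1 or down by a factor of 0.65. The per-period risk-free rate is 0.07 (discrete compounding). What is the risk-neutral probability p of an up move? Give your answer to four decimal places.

p = 0.9333

Risk-neutral probability p = (1 + 0.07 − 0.65)/(1.1 − 0.65) = 0.4200/0.4500 = 0.9333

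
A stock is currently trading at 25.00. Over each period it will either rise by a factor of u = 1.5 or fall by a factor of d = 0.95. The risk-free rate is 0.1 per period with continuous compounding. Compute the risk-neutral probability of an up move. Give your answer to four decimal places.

Risk-neutral probability p = (e^0.1 − 0.95)/(1.5 − 0.95) = 0.1552/0.5500 = 0.2821

p = 0.2821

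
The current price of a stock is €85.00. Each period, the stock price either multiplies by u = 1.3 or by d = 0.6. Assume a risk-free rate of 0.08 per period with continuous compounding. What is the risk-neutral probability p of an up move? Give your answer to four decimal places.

Risk-neutral probability p = (e^0.08 − 0.6)/(1.3 − 0.6) = 0.4833/0.7000 = 0.6904

p = 0.6904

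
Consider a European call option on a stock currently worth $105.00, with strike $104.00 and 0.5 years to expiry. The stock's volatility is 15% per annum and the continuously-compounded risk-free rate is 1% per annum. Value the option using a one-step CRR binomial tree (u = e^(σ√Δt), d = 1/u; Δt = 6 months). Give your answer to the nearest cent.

CRR parameters: u = e^(σ√Δt) = e^(0.15·√0.5) = 1.1119, d = 1/u = 0.8994
Per-period rate: rΔt = 0.01·0.5 = 0.005, so R = e^0.005 = 1.0050
Risk-neutral probability p = (e^0.005 − 0.8994)/(1.1119 − 0.8994) = 0.1056/0.2125 = 0.4971
Terminal stock prices: S_u = 116.7, S_d = 94.43
Terminal payoffs (S − K): max(12.75, 0) = 12.75, max(-9.567, 0) = 0
Node 0 (S = 105): V_0 = e^(−0.005)·[0.4971·12.7490 + 0.5029·0.0000] = 6.3058

$6.31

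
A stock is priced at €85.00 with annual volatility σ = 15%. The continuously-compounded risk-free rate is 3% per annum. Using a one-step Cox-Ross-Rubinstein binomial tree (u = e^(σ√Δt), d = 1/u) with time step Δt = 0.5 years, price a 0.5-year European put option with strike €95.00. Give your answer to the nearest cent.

CRR parameters: u = e^(σ√Δt) = e^(0.15·√0.5) = 1.1119, d = 1/u = 0.8994
Per-period rate: rΔt = 0.03·0.5 = 0.015, so R = e^0.015 = 1.0151
Risk-neutral probability p = (e^0.015 − 0.8994)/(1.1119 − 0.8994) = 0.1157/0.2125 = 0.5446
Terminal stock prices: S_u = 94.51, S_d = 76.45
Terminal payoffs (K − S): max(0.4889, 0) = 0.4889, max(18.55, 0) = 18.55
Node 0 (S = 85): V_0 = e^(−0.015)·[0.5446·0.4889 + 0.4554·18.5540] = 8.5856

€8.59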